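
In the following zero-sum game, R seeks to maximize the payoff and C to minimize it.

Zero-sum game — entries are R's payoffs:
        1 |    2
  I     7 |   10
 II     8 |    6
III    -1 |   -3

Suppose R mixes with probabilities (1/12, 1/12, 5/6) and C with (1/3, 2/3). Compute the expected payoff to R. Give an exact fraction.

Against (1/3, 2/3), each row's expected payoff is I: 9; II: 20/3; III: -7/3.
Taking the (1/12, 1/12, 5/6)-weighted average: (1/12)·(9) + (1/12)·(20/3) + (5/6)·(-7/3) = -23/36.

-23/36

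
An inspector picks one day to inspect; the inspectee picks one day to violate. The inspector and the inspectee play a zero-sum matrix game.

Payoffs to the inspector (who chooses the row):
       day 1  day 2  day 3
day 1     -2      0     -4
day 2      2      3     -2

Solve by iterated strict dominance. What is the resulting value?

-2

Row day 1 is strictly dominated by row day 2 (2>-2, 3>0, -2>-4); eliminate day 1.
Column day 1 is strictly dominated by day 3 for the inspectee (-2<2); eliminate day 1.
Column day 2 is strictly dominated by day 3 for the inspectee (-2<3); eliminate day 2.
Only (day 2, day 3) remains, with payoff -2.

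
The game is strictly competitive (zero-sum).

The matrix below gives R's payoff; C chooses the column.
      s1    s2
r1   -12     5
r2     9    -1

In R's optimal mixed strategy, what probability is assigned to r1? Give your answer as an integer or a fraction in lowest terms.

Row minima are -12 and -1, so R's maximin is -1; column maxima are 9 and 5, so C's minimax is 5. These differ, so the equilibrium is in mixed strategies.
Let R play r1 with probability p. C is indifferent when −12p + 9(1−p) = 5p − (1−p), giving p = 10/27.

10/27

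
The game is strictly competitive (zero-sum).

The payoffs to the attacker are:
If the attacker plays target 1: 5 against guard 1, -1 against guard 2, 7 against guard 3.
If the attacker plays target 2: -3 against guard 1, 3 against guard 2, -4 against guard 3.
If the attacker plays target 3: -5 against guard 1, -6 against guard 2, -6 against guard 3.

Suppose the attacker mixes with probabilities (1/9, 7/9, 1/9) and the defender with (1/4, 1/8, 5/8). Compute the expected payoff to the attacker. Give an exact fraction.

-163/72

Against (1/4, 1/8, 5/8), each row's expected payoff is target 1: 11/2; target 2: -23/8; target 3: -23/4.
Taking the (1/9, 7/9, 1/9)-weighted average: (1/9)·(11/2) + (7/9)·(-23/8) + (1/9)·(-23/4) = -163/72.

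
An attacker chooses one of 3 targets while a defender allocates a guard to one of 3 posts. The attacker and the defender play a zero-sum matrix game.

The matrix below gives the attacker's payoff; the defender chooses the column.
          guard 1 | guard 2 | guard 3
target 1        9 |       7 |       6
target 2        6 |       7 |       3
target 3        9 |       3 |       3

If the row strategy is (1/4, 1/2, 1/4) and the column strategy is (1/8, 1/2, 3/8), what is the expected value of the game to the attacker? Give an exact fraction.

Against (1/8, 1/2, 3/8), each row's expected payoff is target 1: 55/8; target 2: 43/8; target 3: 15/4.
Taking the (1/4, 1/2, 1/4)-weighted average: (1/4)·(55/8) + (1/2)·(43/8) + (1/4)·(15/4) = 171/32.

171/32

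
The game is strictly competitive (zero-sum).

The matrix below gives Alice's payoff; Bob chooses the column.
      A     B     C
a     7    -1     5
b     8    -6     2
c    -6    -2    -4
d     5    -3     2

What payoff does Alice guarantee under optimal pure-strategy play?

Row minima: -1, -6, -6, -3 → Alice's maximin is -1.
Column maxima: 8, -1, 5 → Bob's minimax is -1.
They coincide at (a, B), so the value is -1.

-1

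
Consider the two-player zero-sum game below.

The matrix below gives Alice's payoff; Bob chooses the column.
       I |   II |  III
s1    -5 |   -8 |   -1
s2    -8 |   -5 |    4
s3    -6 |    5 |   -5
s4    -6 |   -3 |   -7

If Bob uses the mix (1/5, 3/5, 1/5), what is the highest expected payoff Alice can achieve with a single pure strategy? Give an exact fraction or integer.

s1: (-5)·(1/5) + (-8)·(3/5) + (-1)·(1/5) = -6.
s2: (-8)·(1/5) + (-5)·(3/5) + (4)·(1/5) = -19/5.
s3: (-6)·(1/5) + (5)·(3/5) + (-5)·(1/5) = 4/5.
s4: (-6)·(1/5) + (-3)·(3/5) + (-7)·(1/5) = -22/5.
The best pure response is s3 with expected payoff 4/5.

4/5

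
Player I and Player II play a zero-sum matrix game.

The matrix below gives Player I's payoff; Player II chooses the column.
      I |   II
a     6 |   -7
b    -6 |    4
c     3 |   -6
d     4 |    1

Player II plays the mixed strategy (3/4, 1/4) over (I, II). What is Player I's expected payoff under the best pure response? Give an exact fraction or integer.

a: (6)·(3/4) + (-7)·(1/4) = 11/4.
b: (-6)·(3/4) + (4)·(1/4) = -7/2.
c: (3)·(3/4) + (-6)·(1/4) = 3/4.
d: (4)·(3/4) + (1)·(1/4) = 13/4.
The best pure response is d with expected payoff 13/4.

13/4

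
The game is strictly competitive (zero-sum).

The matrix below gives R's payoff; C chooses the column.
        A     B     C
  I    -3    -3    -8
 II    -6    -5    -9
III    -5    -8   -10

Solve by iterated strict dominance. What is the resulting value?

-8

Column A is strictly dominated by C for C (-8<-3, -9<-6, -10<-5); eliminate A.
Column B is strictly dominated by C for C (-8<-3, -9<-5, -10<-8); eliminate B.
Row III is strictly dominated by row I (-8>-10); eliminate III.
Row II is strictly dominated by row I (-8>-9); eliminate II.
Only (I, C) remains, with payoff -8.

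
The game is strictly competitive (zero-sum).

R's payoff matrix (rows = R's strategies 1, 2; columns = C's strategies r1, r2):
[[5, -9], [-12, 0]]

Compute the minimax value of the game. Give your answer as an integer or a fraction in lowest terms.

Row minima are -9 and -12, so R's maximin is -9; column maxima are 5 and 0, so C's minimax is 0. These differ, so the equilibrium is in mixed strategies.
Let R play 1 with probability p. C is indifferent when 5p − 12(1−p) = −9p, giving p = 6/13.
Let C play r1 with probability q. R is indifferent when 5q − 9(1−q) = −12q, giving q = 9/26.
The value is 5·(9/26) + (-9)·(17/26) = -54/13.

-54/13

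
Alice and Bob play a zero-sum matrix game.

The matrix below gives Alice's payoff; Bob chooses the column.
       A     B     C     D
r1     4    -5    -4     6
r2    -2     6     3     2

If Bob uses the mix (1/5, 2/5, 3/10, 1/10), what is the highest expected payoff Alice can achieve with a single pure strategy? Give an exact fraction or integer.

31/10

r1: (4)·(1/5) + (-5)·(2/5) + (-4)·(3/10) + (6)·(1/10) = -9/5.
r2: (-2)·(1/5) + (6)·(2/5) + (3)·(3/10) + (2)·(1/10) = 31/10.
The best pure response is r2 with expected payoff 31/10.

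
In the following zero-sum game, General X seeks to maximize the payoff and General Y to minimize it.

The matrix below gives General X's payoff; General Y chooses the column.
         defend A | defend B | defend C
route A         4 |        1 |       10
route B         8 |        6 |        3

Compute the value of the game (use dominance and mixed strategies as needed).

19/4

Column defend A is strictly dominated by defend B for General Y (it gives General X more in every row).
The remaining 2×2 game on (route A, route B) × (defend B, defend C) has no saddle point. Let General X play route A with probability p; indifference gives p + 6(1−p) = 10p + 3(1−p), so p = 1/4.
Similarly General Y's optimal q on defend B is 7/12, and the value is 1·(7/12) + (10)·(5/12) = 19/4.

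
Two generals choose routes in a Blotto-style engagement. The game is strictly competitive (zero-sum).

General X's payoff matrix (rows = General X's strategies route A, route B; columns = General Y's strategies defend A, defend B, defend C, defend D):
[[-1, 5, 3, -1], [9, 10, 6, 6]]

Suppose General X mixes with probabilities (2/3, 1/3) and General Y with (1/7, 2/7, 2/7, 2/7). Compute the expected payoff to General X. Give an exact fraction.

Against (1/7, 2/7, 2/7, 2/7), each row's expected payoff is route A: 13/7; route B: 53/7.
Taking the (2/3, 1/3)-weighted average: (2/3)·(13/7) + (1/3)·(53/7) = 79/21.

79/21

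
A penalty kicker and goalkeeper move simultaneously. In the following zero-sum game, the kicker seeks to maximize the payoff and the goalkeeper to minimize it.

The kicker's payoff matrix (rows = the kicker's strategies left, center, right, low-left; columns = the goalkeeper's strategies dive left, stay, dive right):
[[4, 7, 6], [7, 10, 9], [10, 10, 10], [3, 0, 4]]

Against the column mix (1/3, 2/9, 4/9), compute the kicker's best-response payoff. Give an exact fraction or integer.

10

left: (4)·(1/3) + (7)·(2/9) + (6)·(4/9) = 50/9.
center: (7)·(1/3) + (10)·(2/9) + (9)·(4/9) = 77/9.
right: (10)·(1/3) + (10)·(2/9) + (10)·(4/9) = 10.
low-left: (3)·(1/3) + (0)·(2/9) + (4)·(4/9) = 25/9.
The best pure response is right with expected payoff 10.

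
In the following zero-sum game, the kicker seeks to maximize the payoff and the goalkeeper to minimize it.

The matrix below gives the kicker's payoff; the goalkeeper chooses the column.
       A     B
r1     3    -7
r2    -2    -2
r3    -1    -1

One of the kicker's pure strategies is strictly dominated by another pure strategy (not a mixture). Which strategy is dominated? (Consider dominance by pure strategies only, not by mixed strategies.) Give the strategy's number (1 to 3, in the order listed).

2

Compare r2 with r3: -1 > -2, -1 > -2.
So r3 strictly dominates r2 for the kicker; r2 is strictly dominated.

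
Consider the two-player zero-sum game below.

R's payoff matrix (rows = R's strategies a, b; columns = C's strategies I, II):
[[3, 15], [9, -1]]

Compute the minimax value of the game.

69/11

Row minima are 3 and -1, so R's maximin is 3; column maxima are 9 and 15, so C's minimax is 9. These differ, so the equilibrium is in mixed strategies.
Let R play a with probability p. C is indifferent when 3p + 9(1−p) = 15p − (1−p), giving p = 5/11.
Let C play I with probability q. R is indifferent when 3q + 15(1−q) = 9q − (1−q), giving q = 8/11.
The value is 3·(8/11) + (15)·(3/11) = 69/11.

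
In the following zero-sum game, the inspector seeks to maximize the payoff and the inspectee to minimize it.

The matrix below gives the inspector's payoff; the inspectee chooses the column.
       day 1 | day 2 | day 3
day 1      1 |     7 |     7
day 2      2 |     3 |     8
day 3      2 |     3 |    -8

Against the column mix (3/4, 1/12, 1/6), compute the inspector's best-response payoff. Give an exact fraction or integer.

37/12

day 1: (1)·(3/4) + (7)·(1/12) + (7)·(1/6) = 5/2.
day 2: (2)·(3/4) + (3)·(1/12) + (8)·(1/6) = 37/12.
day 3: (2)·(3/4) + (3)·(1/12) + (-8)·(1/6) = 5/12.
The best pure response is day 2 with expected payoff 37/12.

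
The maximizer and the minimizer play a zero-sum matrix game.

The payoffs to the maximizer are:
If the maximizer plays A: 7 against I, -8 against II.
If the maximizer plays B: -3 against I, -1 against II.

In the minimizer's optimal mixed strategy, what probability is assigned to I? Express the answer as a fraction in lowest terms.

7/17

Row minima are -8 and -3, so the maximizer's maximin is -3; column maxima are 7 and -1, so the minimizer's minimax is -1. These differ, so the equilibrium is in mixed strategies.
Let the minimizer play I with probability q. The maximizer is indifferent when 7q − 8(1−q) = −3q − (1−q), giving q = 7/17.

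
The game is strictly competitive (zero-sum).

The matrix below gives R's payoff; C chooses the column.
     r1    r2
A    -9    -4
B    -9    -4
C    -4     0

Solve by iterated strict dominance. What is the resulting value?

Row A is strictly dominated by row C (-4>-9, 0>-4); eliminate A.
Column r2 is strictly dominated by r1 for C (-9<-4, -4<0); eliminate r2.
Row B is strictly dominated by row C (-4>-9); eliminate B.
Only (C, r1) remains, with payoff -4.

-4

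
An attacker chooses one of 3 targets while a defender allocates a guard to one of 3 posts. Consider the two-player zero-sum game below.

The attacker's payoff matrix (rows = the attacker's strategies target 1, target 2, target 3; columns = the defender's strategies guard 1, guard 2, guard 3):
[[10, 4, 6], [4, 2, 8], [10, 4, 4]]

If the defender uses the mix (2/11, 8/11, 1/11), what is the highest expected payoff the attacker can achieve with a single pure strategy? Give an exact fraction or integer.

target 1: (10)·(2/11) + (4)·(8/11) + (6)·(1/11) = 58/11.
target 2: (4)·(2/11) + (2)·(8/11) + (8)·(1/11) = 32/11.
target 3: (10)·(2/11) + (4)·(8/11) + (4)·(1/11) = 56/11.
The best pure response is target 1 with expected payoff 58/11.

58/11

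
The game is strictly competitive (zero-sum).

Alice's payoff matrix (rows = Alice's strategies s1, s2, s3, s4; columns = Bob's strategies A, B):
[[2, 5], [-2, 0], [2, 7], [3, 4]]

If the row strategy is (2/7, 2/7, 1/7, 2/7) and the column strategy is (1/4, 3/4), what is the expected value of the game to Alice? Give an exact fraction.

83/28

Against (1/4, 3/4), each row's expected payoff is s1: 17/4; s2: -1/2; s3: 23/4; s4: 15/4.
Taking the (2/7, 2/7, 1/7, 2/7)-weighted average: (2/7)·(17/4) + (2/7)·(-1/2) + (1/7)·(23/4) + (2/7)·(15/4) = 83/28.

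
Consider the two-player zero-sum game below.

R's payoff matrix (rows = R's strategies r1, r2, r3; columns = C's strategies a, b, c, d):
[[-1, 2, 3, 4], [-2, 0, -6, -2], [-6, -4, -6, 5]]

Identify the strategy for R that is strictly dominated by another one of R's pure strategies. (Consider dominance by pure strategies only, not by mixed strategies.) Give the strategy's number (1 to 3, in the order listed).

2

Compare r2 with r1: -1 > -2, 2 > 0, 3 > -6, 4 > -2.
So r1 strictly dominates r2 for R; r2 is strictly dominated.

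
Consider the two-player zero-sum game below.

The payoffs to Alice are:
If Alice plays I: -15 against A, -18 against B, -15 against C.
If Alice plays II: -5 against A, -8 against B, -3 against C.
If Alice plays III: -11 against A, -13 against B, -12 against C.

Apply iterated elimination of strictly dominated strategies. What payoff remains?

-8

Row I is strictly dominated by row II (-5>-15, -8>-18, -3>-15); eliminate I.
Row III is strictly dominated by row II (-5>-11, -8>-13, -3>-12); eliminate III.
Column C is strictly dominated by A for Bob (-5<-3); eliminate C.
Column A is strictly dominated by B for Bob (-8<-5); eliminate A.
Only (II, B) remains, with payoff -8.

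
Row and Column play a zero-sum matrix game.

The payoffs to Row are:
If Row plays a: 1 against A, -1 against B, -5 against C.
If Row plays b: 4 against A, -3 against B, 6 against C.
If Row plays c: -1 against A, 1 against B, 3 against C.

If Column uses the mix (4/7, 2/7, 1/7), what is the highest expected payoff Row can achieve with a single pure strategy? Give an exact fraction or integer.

16/7

a: (1)·(4/7) + (-1)·(2/7) + (-5)·(1/7) = -3/7.
b: (4)·(4/7) + (-3)·(2/7) + (6)·(1/7) = 16/7.
c: (-1)·(4/7) + (1)·(2/7) + (3)·(1/7) = 1/7.
The best pure response is b with expected payoff 16/7.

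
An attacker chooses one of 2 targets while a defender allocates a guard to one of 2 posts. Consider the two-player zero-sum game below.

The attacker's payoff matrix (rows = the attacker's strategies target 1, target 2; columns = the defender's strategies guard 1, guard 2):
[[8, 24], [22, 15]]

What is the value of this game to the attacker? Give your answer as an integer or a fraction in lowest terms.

Row minima are 8 and 15, so the attacker's maximin is 15; column maxima are 22 and 24, so the defender's minimax is 22. These differ, so the equilibrium is in mixed strategies.
Let the attacker play target 1 with probability p. The defender is indifferent when 8p + 22(1−p) = 24p + 15(1−p), giving p = 7/23.
Let the defender play guard 1 with probability q. The attacker is indifferent when 8q + 24(1−q) = 22q + 15(1−q), giving q = 9/23.
The value is 8·(9/23) + (24)·(14/23) = 408/23.

408/23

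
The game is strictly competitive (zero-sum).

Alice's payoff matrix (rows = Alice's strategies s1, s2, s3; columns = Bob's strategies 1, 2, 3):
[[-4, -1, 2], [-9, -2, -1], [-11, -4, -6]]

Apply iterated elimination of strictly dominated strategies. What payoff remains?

Row s2 is strictly dominated by row s1 (-4>-9, -1>-2, 2>-1); eliminate s2.
Column 2 is strictly dominated by 1 for Bob (-4<-1, -11<-4); eliminate 2.
Row s3 is strictly dominated by row s1 (-4>-11, 2>-6); eliminate s3.
Column 3 is strictly dominated by 1 for Bob (-4<2); eliminate 3.
Only (s1, 1) remains, with payoff -4.

-4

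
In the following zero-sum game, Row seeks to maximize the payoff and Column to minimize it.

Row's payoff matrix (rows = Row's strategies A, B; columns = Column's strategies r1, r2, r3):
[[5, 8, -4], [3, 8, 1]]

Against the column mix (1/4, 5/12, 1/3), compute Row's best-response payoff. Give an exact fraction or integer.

53/12

A: (5)·(1/4) + (8)·(5/12) + (-4)·(1/3) = 13/4.
B: (3)·(1/4) + (8)·(5/12) + (1)·(1/3) = 53/12.
The best pure response is B with expected payoff 53/12.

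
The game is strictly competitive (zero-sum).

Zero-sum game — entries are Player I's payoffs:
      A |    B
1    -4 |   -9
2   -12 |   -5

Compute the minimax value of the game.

-22/3

Row minima are -9 and -12, so Player I's maximin is -9; column maxima are -4 and -5, so Player II's minimax is -5. These differ, so the equilibrium is in mixed strategies.
Let Player I play 1 with probability p. Player II is indifferent when −4p − 12(1−p) = −9p − 5(1−p), giving p = 7/12.
Let Player II play A with probability q. Player I is indifferent when −4q − 9(1−q) = −12q − 5(1−q), giving q = 1/3.
The value is -4·(1/3) + (-9)·(2/3) = -22/3.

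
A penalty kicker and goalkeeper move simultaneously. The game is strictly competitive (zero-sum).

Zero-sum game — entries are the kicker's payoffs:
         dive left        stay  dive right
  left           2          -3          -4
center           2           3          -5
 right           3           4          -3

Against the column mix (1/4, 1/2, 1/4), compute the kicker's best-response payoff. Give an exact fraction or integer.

2

left: (2)·(1/4) + (-3)·(1/2) + (-4)·(1/4) = -2.
center: (2)·(1/4) + (3)·(1/2) + (-5)·(1/4) = 3/4.
right: (3)·(1/4) + (4)·(1/2) + (-3)·(1/4) = 2.
The best pure response is right with expected payoff 2.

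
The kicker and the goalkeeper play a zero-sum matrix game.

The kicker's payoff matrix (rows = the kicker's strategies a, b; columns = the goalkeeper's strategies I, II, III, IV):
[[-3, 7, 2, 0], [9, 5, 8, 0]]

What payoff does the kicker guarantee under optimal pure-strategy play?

0

Row minima: -3, 0 → the kicker's maximin is 0.
Column maxima: 9, 7, 8, 0 → the goalkeeper's minimax is 0.
They coincide at (b, IV), so the value is 0.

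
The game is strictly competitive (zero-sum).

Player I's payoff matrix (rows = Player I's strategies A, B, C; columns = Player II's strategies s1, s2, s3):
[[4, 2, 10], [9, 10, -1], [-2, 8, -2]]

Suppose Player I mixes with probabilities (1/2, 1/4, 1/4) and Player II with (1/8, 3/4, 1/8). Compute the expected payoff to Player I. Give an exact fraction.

Against (1/8, 3/4, 1/8), each row's expected payoff is A: 13/4; B: 17/2; C: 11/2.
Taking the (1/2, 1/4, 1/4)-weighted average: (1/2)·(13/4) + (1/4)·(17/2) + (1/4)·(11/2) = 41/8.

41/8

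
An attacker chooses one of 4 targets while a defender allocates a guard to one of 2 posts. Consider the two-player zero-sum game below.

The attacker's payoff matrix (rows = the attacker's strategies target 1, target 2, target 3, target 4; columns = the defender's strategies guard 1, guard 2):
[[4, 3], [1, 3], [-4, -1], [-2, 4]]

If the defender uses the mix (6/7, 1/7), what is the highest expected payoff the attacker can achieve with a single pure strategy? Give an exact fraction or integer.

target 1: (4)·(6/7) + (3)·(1/7) = 27/7.
target 2: (1)·(6/7) + (3)·(1/7) = 9/7.
target 3: (-4)·(6/7) + (-1)·(1/7) = -25/7.
target 4: (-2)·(6/7) + (4)·(1/7) = -8/7.
The best pure response is target 1 with expected payoff 27/7.

27/7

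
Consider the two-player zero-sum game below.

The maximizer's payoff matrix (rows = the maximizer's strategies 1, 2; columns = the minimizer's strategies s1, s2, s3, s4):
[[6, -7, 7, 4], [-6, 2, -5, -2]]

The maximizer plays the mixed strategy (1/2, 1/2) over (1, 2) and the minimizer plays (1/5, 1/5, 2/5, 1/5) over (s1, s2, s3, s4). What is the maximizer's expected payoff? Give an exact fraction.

1/10

Against (1/5, 1/5, 2/5, 1/5), each row's expected payoff is 1: 17/5; 2: -16/5.
Taking the (1/2, 1/2)-weighted average: (1/2)·(17/5) + (1/2)·(-16/5) = 1/10.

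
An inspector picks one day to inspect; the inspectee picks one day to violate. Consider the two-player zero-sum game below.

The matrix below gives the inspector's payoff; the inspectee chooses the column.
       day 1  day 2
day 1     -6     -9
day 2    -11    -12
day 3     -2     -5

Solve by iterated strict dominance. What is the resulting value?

-5

Row day 1 is strictly dominated by row day 3 (-2>-6, -5>-9); eliminate day 1.
Row day 2 is strictly dominated by row day 3 (-2>-11, -5>-12); eliminate day 2.
Column day 1 is strictly dominated by day 2 for the inspectee (-5<-2); eliminate day 1.
Only (day 3, day 2) remains, with payoff -5.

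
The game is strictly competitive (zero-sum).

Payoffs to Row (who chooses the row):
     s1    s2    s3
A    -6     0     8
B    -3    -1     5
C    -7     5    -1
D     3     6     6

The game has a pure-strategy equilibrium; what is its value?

Row minima: -6, -3, -7, 3 → Row's maximin is 3.
Column maxima: 3, 6, 8 → Column's minimax is 3.
They coincide at (D, s1), so the value is 3.

3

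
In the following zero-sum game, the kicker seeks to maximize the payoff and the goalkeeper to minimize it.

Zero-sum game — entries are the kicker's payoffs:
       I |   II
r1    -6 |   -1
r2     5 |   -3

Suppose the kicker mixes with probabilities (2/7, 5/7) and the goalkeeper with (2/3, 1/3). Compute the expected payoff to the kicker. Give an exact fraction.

Against (2/3, 1/3), each row's expected payoff is r1: -13/3; r2: 7/3.
Taking the (2/7, 5/7)-weighted average: (2/7)·(-13/3) + (5/7)·(7/3) = 3/7.

3/7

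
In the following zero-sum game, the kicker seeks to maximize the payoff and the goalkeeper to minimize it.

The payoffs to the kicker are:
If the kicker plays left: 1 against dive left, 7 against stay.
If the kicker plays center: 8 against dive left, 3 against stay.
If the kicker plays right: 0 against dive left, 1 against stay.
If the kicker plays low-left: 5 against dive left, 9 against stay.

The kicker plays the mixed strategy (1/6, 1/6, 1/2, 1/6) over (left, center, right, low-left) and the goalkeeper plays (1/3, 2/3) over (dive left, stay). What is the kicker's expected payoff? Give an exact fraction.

29/9

Against (1/3, 2/3), each row's expected payoff is left: 5; center: 14/3; right: 2/3; low-left: 23/3.
Taking the (1/6, 1/6, 1/2, 1/6)-weighted average: (1/6)·(5) + (1/6)·(14/3) + (1/2)·(2/3) + (1/6)·(23/3) = 29/9.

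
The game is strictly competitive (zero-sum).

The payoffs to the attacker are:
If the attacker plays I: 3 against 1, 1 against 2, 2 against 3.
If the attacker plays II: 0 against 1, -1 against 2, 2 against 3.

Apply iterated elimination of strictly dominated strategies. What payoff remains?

1

Column 3 is strictly dominated by 2 for the defender (1<2, -1<2); eliminate 3.
Row II is strictly dominated by row I (3>0, 1>-1); eliminate II.
Column 1 is strictly dominated by 2 for the defender (1<3); eliminate 1.
Only (I, 2) remains, with payoff 1.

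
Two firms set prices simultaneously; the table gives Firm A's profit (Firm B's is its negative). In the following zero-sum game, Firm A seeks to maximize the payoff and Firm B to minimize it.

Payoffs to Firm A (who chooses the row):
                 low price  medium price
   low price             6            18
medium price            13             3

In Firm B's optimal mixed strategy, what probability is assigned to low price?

Row minima are 6 and 3, so Firm A's maximin is 6; column maxima are 13 and 18, so Firm B's minimax is 13. These differ, so the equilibrium is in mixed strategies.
Let Firm B play low price with probability q. Firm A is indifferent when 6q + 18(1−q) = 13q + 3(1−q), giving q = 15/22.

15/22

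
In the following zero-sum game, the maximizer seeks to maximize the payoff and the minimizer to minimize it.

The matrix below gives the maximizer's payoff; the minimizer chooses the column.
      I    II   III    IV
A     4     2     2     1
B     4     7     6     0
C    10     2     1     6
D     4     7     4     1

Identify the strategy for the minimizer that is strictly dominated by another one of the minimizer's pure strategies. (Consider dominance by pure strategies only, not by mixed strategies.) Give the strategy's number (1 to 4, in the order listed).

1

The minimizer prefers columns that give the maximizer less. Compare I with IV: 1 < 4, 0 < 4, 6 < 10, 1 < 4.
So IV strictly dominates I for the minimizer; I is strictly dominated.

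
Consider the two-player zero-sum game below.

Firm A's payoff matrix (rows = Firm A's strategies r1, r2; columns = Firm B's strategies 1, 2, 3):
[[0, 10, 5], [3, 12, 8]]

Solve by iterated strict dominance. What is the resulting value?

Row r1 is strictly dominated by row r2 (3>0, 12>10, 8>5); eliminate r1.
Column 2 is strictly dominated by 1 for Firm B (3<12); eliminate 2.
Column 3 is strictly dominated by 1 for Firm B (3<8); eliminate 3.
Only (r2, 1) remains, with payoff 3.

3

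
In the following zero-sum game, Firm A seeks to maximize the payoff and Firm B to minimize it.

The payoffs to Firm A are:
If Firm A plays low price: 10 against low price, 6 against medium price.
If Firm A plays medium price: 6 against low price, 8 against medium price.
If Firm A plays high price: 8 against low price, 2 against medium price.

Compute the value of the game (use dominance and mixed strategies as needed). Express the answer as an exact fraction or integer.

22/3

Row high price is strictly dominated by row low price, so Firm A never plays it.
The remaining 2×2 game on (low price, medium price) × (low price, medium price) has no saddle point. Let Firm A play low price with probability p; indifference gives 10p + 6(1−p) = 6p + 8(1−p), so p = 1/3.
Similarly Firm B's optimal q on low price is 1/3, and the value is 10·(1/3) + (6)·(2/3) = 22/3.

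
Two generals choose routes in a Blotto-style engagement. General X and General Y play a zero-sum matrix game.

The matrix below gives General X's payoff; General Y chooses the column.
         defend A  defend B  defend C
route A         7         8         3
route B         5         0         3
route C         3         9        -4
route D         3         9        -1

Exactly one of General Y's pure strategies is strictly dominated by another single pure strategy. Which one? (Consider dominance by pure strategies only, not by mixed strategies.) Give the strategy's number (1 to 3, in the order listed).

General Y prefers columns that give General X less. Compare defend A with defend C: 3 < 7, 3 < 5, -4 < 3, -1 < 3.
So defend C strictly dominates defend A for General Y; defend A is strictly dominated.

1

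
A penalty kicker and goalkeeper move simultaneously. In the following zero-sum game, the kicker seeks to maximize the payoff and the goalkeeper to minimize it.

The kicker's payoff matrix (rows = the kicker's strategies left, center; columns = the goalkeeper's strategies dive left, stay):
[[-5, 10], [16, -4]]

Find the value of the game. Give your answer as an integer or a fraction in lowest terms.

4

Row minima are -5 and -4, so the kicker's maximin is -4; column maxima are 16 and 10, so the goalkeeper's minimax is 10. These differ, so the equilibrium is in mixed strategies.
Let the kicker play left with probability p. The goalkeeper is indifferent when −5p + 16(1−p) = 10p − 4(1−p), giving p = 4/7.
Let the goalkeeper play dive left with probability q. The kicker is indifferent when −5q + 10(1−q) = 16q − 4(1−q), giving q = 2/5.
The value is -5·(2/5) + (10)·(3/5) = 4.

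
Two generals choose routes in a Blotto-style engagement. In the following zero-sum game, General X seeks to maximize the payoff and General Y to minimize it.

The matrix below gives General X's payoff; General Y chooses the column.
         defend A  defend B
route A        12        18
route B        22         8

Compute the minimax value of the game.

Row minima are 12 and 8, so General X's maximin is 12; column maxima are 22 and 18, so General Y's minimax is 18. These differ, so the equilibrium is in mixed strategies.
Let General X play route A with probability p. General Y is indifferent when 12p + 22(1−p) = 18p + 8(1−p), giving p = 7/10.
Let General Y play defend A with probability q. General X is indifferent when 12q + 18(1−q) = 22q + 8(1−q), giving q = 1/2.
The value is 12·(1/2) + (18)·(1/2) = 15.

15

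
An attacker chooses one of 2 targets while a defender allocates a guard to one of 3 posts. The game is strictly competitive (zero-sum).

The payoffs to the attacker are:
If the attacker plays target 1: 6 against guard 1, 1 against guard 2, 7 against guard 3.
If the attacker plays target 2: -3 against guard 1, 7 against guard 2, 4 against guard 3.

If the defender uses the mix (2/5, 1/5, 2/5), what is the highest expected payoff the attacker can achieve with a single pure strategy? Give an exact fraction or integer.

27/5

target 1: (6)·(2/5) + (1)·(1/5) + (7)·(2/5) = 27/5.
target 2: (-3)·(2/5) + (7)·(1/5) + (4)·(2/5) = 9/5.
The best pure response is target 1 with expected payoff 27/5.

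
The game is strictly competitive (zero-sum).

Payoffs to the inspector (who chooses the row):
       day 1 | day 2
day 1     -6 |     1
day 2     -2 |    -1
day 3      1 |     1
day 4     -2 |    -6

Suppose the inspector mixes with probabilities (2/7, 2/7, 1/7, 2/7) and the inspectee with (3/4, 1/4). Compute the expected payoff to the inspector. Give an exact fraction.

-17/7

Against (3/4, 1/4), each row's expected payoff is day 1: -17/4; day 2: -7/4; day 3: 1; day 4: -3.
Taking the (2/7, 2/7, 1/7, 2/7)-weighted average: (2/7)·(-17/4) + (2/7)·(-7/4) + (1/7)·(1) + (2/7)·(-3) = -17/7.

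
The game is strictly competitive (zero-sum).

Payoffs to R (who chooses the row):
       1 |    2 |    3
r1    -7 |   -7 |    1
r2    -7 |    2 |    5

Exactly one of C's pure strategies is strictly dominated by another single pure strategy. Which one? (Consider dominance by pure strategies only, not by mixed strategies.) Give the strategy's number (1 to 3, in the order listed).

C prefers columns that give R less. Compare 3 with 1: -7 < 1, -7 < 5.
So 1 strictly dominates 3 for C; 3 is strictly dominated.

3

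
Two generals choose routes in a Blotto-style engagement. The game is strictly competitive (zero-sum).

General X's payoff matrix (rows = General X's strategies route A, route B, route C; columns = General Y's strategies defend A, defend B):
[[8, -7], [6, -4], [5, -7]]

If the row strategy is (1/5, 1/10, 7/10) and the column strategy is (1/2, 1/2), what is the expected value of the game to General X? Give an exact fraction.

Against (1/2, 1/2), each row's expected payoff is route A: 1/2; route B: 1; route C: -1.
Taking the (1/5, 1/10, 7/10)-weighted average: (1/5)·(1/2) + (1/10)·(1) + (7/10)·(-1) = -1/2.

-1/2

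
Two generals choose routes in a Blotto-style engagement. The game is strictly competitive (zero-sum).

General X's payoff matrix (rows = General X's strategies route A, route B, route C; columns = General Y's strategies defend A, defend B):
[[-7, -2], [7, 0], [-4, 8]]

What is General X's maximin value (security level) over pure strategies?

The worst-case payoff for each row is route A: -7, route B: 0, route C: -4.
The best of these is 0.

0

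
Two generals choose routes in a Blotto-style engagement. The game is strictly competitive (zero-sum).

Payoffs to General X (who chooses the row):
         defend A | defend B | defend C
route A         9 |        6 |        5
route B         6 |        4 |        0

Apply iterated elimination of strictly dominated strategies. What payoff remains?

Column defend A is strictly dominated by defend B for General Y (6<9, 4<6); eliminate defend A.
Column defend B is strictly dominated by defend C for General Y (5<6, 0<4); eliminate defend B.
Row route B is strictly dominated by row route A (5>0); eliminate route B.
Only (route A, defend C) remains, with payoff 5.

5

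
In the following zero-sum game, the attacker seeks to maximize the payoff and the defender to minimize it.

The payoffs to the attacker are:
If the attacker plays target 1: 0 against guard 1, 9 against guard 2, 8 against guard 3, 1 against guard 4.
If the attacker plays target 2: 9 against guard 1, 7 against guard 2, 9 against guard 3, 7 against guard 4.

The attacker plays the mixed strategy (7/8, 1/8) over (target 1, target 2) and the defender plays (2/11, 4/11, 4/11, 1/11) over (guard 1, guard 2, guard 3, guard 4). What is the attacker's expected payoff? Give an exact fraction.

Against (2/11, 4/11, 4/11, 1/11), each row's expected payoff is target 1: 69/11; target 2: 89/11.
Taking the (7/8, 1/8)-weighted average: (7/8)·(69/11) + (1/8)·(89/11) = 13/2.

13/2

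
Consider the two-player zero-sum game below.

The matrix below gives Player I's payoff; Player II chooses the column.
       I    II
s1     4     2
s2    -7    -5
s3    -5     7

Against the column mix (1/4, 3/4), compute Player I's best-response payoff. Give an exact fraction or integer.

4

s1: (4)·(1/4) + (2)·(3/4) = 5/2.
s2: (-7)·(1/4) + (-5)·(3/4) = -11/2.
s3: (-5)·(1/4) + (7)·(3/4) = 4.
The best pure response is s3 with expected payoff 4.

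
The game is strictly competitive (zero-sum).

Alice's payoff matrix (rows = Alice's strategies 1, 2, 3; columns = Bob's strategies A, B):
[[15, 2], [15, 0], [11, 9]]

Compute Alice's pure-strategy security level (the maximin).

9

The worst-case payoff for each row is 1: 2, 2: 0, 3: 9.
The best of these is 9.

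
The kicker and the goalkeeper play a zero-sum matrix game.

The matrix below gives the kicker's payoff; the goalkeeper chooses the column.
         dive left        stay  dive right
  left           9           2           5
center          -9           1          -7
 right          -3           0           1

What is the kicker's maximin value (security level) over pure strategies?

2

The worst-case payoff for each row is left: 2, center: -9, right: -3.
The best of these is 2.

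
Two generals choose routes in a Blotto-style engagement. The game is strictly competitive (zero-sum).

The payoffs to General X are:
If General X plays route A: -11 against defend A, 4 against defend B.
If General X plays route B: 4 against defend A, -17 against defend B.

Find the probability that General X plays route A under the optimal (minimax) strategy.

Row minima are -11 and -17, so General X's maximin is -11; column maxima are 4 and 4, so General Y's minimax is 4. These differ, so the equilibrium is in mixed strategies.
Let General X play route A with probability p. General Y is indifferent when −11p + 4(1−p) = 4p − 17(1−p), giving p = 7/12.

7/12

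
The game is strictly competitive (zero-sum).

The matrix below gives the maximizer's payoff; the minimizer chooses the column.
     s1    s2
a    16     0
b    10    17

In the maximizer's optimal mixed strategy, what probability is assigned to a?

7/23

Row minima are 0 and 10, so the maximizer's maximin is 10; column maxima are 16 and 17, so the minimizer's minimax is 16. These differ, so the equilibrium is in mixed strategies.
Let the maximizer play a with probability p. The minimizer is indifferent when 16p + 10(1−p) = 17(1−p), giving p = 7/23.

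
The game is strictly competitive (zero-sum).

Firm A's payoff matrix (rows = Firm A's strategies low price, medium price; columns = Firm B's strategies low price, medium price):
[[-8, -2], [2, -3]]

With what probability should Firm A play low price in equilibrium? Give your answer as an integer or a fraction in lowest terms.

Row minima are -8 and -3, so Firm A's maximin is -3; column maxima are 2 and -2, so Firm B's minimax is -2. These differ, so the equilibrium is in mixed strategies.
Let Firm A play low price with probability p. Firm B is indifferent when −8p + 2(1−p) = −2p − 3(1−p), giving p = 5/11.

5/11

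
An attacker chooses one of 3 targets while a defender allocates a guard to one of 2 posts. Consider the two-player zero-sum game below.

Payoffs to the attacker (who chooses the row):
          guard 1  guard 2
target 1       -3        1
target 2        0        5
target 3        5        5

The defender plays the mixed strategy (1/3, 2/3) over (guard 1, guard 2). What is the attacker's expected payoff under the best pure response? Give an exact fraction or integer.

5

target 1: (-3)·(1/3) + (1)·(2/3) = -1/3.
target 2: (0)·(1/3) + (5)·(2/3) = 10/3.
target 3: (5)·(1/3) + (5)·(2/3) = 5.
The best pure response is target 3 with expected payoff 5.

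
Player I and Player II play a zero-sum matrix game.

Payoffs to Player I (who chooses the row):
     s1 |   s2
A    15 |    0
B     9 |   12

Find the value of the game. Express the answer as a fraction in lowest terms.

Row minima are 0 and 9, so Player I's maximin is 9; column maxima are 15 and 12, so Player II's minimax is 12. These differ, so the equilibrium is in mixed strategies.
Let Player I play A with probability p. Player II is indifferent when 15p + 9(1−p) = 12(1−p), giving p = 1/6.
Let Player II play s1 with probability q. Player I is indifferent when 15q = 9q + 12(1−q), giving q = 2/3.
The value is 15·(2/3) + (0)·(1/3) = 10.

10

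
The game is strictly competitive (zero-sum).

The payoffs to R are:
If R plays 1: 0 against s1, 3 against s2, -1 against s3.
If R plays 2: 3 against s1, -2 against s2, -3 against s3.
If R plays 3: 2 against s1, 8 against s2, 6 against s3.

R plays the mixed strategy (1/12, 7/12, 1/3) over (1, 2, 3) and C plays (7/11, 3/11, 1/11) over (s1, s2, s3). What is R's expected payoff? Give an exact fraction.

Against (7/11, 3/11, 1/11), each row's expected payoff is 1: 8/11; 2: 12/11; 3: 4.
Taking the (1/12, 7/12, 1/3)-weighted average: (1/12)·(8/11) + (7/12)·(12/11) + (1/3)·(4) = 67/33.

67/33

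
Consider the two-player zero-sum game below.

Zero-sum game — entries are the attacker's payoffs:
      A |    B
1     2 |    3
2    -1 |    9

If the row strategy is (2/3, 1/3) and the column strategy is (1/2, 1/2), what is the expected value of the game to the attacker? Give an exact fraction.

3

Against (1/2, 1/2), each row's expected payoff is 1: 5/2; 2: 4.
Taking the (2/3, 1/3)-weighted average: (2/3)·(5/2) + (1/3)·(4) = 3.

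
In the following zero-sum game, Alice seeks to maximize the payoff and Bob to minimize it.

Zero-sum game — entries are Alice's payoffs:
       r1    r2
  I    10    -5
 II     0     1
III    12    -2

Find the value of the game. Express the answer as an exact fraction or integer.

4/5

Row I is strictly dominated by row III, so Alice never plays it.
The remaining 2×2 game on (II, III) × (r1, r2) has no saddle point. Let Alice play II with probability p; indifference gives 12(1−p) = p − 2(1−p), so p = 14/15.
Similarly Bob's optimal q on r1 is 1/5, and the value is 0·(1/5) + (1)·(4/5) = 4/5.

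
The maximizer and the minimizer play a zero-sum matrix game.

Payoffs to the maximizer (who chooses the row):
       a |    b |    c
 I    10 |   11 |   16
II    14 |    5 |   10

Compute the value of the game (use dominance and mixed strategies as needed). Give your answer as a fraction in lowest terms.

Column c is strictly dominated by b for the minimizer (it gives the maximizer more in every row).
The remaining 2×2 game on (I, II) × (a, b) has no saddle point. Let the maximizer play I with probability p; indifference gives 10p + 14(1−p) = 11p + 5(1−p), so p = 9/10.
Similarly the minimizer's optimal q on a is 3/5, and the value is 10·(3/5) + (11)·(2/5) = 52/5.

52/5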